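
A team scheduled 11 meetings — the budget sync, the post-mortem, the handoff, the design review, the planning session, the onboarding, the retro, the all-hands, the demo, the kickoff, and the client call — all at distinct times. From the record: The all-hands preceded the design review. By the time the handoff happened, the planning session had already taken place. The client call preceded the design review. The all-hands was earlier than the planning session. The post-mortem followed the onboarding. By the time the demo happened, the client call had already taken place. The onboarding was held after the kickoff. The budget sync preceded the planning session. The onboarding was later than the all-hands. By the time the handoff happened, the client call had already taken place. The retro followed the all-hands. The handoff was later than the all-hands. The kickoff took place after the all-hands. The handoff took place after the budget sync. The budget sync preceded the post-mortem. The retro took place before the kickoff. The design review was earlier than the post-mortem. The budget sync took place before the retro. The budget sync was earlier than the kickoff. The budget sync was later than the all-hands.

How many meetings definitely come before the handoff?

4

Directly stated before the handoff: the all-hands, the budget sync, the client call, and the planning session.
That's the all-hands, the budget sync, the client call, and the planning session — 4 in all.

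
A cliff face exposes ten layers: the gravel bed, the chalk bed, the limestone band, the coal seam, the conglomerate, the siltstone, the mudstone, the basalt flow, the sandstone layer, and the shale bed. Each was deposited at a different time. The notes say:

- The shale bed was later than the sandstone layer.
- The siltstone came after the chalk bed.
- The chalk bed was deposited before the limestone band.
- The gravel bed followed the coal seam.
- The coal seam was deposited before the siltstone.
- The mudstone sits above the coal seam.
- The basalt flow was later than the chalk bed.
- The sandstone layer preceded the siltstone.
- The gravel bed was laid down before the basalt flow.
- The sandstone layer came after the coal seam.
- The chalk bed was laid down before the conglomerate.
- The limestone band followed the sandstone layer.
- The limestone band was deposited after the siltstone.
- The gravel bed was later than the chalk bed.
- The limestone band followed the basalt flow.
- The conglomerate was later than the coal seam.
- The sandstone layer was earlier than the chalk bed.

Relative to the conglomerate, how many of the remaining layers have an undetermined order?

Forced before the conglomerate: the chalk bed, the coal seam, and the sandstone layer.
That leaves the basalt flow, the gravel bed, the limestone band, the mudstone, the shale bed, and the siltstone with no forced order relative to the conglomerate — 6.

6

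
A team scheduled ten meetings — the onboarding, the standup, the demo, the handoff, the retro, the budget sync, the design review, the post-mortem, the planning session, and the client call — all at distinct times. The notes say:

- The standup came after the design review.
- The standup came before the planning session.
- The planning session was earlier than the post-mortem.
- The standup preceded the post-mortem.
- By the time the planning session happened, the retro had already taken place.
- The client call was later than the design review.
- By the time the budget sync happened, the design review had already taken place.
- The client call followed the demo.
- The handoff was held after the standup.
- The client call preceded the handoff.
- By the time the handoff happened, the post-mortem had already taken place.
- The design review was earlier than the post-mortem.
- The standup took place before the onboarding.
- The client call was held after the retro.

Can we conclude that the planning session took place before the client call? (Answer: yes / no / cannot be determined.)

No chain of stated constraints runs from the planning session to the client call, and none runs from the client call to the planning session either.
So the relative order of the planning session and the client call is not fixed by the given facts.

cannot be determined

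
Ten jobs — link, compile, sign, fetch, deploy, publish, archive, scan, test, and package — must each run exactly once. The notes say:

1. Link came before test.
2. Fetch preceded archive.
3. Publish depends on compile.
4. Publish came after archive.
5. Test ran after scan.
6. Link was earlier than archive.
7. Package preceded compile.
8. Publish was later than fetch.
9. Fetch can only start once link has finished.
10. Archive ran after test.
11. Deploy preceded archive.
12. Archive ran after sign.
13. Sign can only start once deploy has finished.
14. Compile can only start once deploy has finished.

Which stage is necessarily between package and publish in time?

Tracing the constraints gives package → compile → publish, so compile sits after package and before publish.
No other stage is forced both after package and before publish.

compile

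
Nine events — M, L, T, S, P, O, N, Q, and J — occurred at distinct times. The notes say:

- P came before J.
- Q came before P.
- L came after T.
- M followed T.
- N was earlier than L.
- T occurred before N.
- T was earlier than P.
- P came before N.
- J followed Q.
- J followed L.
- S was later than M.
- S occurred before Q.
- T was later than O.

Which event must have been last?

Every other event has a chain of constraints placing it before J, so J is last.

J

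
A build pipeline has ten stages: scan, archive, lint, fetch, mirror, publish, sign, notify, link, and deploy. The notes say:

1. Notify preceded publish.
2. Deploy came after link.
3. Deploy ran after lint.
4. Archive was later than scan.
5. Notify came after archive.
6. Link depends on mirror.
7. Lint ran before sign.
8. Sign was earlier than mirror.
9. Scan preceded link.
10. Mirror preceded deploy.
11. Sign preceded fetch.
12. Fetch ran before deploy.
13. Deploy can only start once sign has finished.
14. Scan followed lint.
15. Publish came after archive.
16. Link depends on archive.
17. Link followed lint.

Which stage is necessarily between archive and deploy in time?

link

Tracing the constraints gives archive → link → deploy, so link sits after archive and before deploy.
No other stage is forced both after archive and before deploy.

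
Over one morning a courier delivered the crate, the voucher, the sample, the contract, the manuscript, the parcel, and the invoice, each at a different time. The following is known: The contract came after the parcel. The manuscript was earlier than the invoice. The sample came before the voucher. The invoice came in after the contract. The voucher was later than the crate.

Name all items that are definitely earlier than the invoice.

Directly stated before the invoice: the contract and the manuscript.
The parcel reaches the invoice via the parcel → the contract → the invoice.
No chain forces the sample (or any of the others) ahead of the invoice.

the contract, the manuscript, the parcel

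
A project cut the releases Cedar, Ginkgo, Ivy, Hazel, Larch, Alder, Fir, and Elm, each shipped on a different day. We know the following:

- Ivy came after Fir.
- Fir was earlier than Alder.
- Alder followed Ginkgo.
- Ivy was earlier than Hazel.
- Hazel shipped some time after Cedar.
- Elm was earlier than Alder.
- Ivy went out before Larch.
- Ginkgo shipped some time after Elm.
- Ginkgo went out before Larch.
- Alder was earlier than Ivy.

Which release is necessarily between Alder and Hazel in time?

Tracing the constraints gives Alder → Ivy → Hazel, so Ivy sits after Alder and before Hazel.
No other release is forced both after Alder and before Hazel.

Ivy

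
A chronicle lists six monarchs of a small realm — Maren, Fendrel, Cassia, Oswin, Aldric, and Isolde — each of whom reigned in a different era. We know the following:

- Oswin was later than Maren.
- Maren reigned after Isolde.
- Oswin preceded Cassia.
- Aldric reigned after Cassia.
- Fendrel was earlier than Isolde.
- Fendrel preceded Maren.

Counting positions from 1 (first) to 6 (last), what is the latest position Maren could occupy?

3

Maren must come before Aldric, Cassia, and Oswin — 3 rulers forced after them.
Everything else can be placed before Maren in some valid order, so Maren can sit as late as position 6 − 3 = 3.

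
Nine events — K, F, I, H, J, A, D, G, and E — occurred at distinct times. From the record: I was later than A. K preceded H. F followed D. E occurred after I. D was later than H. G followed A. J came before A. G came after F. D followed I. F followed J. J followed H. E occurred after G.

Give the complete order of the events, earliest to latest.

The constraints fix every adjacent pair, so only one ordering works:
K → H → J → A → I → D → F → G → E.

K, H, J, A, I, D, F, G, E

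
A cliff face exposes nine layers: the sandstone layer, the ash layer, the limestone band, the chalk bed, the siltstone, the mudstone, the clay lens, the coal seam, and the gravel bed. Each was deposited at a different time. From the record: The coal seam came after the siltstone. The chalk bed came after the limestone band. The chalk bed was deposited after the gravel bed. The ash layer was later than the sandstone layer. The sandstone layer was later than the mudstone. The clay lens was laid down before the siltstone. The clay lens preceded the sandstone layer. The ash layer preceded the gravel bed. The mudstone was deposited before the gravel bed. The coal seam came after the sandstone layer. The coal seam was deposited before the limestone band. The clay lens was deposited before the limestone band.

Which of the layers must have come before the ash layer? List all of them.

the clay lens, the mudstone, the sandstone layer

Directly stated before the ash layer: the sandstone layer.
The clay lens reaches the ash layer via the clay lens → the sandstone layer → the ash layer.
The mudstone reaches the ash layer via the mudstone → the sandstone layer → the ash layer.
No chain forces the chalk bed (or any of the others) ahead of the ash layer.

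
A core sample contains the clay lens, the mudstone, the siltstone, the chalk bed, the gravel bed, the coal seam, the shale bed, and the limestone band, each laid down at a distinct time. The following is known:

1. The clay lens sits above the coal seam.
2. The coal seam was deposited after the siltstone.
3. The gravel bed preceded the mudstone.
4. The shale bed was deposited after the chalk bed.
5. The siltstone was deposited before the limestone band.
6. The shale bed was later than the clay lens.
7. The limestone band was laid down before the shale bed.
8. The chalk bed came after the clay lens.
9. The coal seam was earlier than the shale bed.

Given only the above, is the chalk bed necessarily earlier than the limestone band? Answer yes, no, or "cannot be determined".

cannot be determined

No chain of stated constraints runs from the chalk bed to the limestone band, and none runs from the limestone band to the chalk bed either.
So the relative order of the chalk bed and the limestone band is not fixed by the given facts.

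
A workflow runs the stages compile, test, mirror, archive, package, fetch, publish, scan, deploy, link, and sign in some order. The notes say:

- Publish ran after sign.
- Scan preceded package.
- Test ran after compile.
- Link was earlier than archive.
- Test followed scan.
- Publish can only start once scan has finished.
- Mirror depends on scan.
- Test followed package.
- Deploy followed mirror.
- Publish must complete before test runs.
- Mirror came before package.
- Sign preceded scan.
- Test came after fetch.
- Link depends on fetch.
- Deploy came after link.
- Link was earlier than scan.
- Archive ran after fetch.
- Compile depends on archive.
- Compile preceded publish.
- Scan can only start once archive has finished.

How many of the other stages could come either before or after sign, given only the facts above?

4

Forced after sign: deploy, mirror, package, publish, scan, and test.
That leaves archive, compile, fetch, and link with no forced order relative to sign — 4.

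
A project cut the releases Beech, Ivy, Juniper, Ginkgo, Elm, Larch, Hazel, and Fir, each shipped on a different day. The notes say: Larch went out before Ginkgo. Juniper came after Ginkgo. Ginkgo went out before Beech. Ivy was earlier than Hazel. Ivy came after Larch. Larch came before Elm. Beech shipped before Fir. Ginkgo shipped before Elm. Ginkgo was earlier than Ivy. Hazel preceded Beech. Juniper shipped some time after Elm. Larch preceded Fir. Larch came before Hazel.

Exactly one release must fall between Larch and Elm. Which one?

Ginkgo

Tracing the constraints gives Larch → Ginkgo → Elm, so Ginkgo sits after Larch and before Elm.
No other release is forced both after Larch and before Elm.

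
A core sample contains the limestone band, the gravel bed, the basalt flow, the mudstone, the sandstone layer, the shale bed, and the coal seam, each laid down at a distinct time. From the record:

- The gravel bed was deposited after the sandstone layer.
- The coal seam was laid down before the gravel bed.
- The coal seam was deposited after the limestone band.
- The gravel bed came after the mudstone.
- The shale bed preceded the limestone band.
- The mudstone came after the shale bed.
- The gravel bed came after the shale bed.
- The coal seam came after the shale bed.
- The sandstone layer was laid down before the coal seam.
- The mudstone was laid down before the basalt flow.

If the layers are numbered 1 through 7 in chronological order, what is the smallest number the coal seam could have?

4

The limestone band, the sandstone layer, and the shale bed must all come before the coal seam — 3 forced predecessors.
Nothing else is forced ahead of the coal seam, so its earliest slot is position 3 + 1 = 4.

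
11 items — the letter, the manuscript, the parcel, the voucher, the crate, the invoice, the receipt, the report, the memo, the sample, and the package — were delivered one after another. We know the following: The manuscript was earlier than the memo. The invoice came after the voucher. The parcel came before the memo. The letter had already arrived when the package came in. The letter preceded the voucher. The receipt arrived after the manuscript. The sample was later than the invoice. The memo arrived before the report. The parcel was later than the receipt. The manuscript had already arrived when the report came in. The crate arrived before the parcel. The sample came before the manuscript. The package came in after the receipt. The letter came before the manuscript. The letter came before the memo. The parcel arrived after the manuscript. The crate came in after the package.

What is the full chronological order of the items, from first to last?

The constraints fix every adjacent pair, so only one ordering works:
the letter → the voucher → the invoice → the sample → the manuscript → the receipt → the package → the crate → the parcel → the memo → the report.

the letter, the voucher, the invoice, the sample, the manuscript, the receipt, the package, the crate, the parcel, the memo, the report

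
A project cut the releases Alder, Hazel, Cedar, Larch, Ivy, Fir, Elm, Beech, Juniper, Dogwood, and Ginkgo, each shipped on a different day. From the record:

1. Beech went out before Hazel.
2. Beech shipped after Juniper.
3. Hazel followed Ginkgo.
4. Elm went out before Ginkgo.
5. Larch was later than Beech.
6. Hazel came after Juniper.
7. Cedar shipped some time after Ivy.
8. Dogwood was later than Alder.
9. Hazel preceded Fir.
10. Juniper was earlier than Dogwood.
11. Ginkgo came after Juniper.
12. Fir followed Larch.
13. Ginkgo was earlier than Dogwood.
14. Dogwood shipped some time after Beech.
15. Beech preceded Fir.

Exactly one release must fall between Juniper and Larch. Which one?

Tracing the constraints gives Juniper → Beech → Larch, so Beech sits after Juniper and before Larch.
No other release is forced both after Juniper and before Larch.

Beech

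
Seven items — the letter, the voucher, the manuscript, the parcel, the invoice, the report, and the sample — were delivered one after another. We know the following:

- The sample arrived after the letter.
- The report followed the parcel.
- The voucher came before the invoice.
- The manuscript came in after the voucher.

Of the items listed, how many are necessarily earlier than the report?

1

Directly stated before the report: the parcel.
No chain forces the letter (or any of the others) ahead of the report.
That's the parcel — 1 in all.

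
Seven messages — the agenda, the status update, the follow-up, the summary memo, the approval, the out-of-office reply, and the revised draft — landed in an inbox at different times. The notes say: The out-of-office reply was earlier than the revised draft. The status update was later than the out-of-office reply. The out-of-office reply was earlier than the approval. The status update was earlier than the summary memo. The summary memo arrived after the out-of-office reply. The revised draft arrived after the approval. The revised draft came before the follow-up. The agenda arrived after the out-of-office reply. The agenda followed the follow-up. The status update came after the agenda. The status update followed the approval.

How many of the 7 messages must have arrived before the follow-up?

Directly stated before the follow-up: the revised draft.
The approval reaches the follow-up via the approval → the revised draft → the follow-up.
The out-of-office reply reaches the follow-up via the out-of-office reply → the revised draft → the follow-up.
That's the approval, the out-of-office reply, and the revised draft — 3 in all.

3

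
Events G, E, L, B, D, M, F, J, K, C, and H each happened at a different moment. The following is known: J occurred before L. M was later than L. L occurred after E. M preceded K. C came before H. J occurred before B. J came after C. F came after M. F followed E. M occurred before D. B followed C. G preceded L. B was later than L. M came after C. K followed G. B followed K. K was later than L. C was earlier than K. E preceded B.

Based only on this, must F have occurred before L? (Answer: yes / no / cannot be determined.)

no

Tracing the constraints gives L → M → F, so L must come before F.
That means F cannot be before L.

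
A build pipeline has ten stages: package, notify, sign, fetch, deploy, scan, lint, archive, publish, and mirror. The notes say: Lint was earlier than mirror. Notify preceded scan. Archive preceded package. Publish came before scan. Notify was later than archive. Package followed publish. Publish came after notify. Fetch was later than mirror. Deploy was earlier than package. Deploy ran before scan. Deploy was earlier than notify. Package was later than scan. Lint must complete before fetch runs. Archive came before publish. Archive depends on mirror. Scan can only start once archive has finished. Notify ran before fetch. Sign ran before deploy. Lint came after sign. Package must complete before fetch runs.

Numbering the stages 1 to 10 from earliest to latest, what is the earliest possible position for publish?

7

Archive, deploy, lint, mirror, notify, and sign must all come before publish — 6 forced predecessors.
Nothing else is forced ahead of publish, so its earliest slot is position 6 + 1 = 7.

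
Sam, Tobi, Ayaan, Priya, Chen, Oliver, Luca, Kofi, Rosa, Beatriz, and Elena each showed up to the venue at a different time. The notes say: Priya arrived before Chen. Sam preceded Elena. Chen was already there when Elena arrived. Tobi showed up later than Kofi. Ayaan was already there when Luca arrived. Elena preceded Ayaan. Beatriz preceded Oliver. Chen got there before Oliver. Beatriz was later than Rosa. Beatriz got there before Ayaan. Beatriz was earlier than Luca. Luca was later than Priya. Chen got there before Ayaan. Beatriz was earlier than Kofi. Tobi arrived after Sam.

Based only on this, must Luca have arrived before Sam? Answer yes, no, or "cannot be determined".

Tracing the constraints gives Sam → Elena → Ayaan → Luca, so Sam must come before Luca.
That means Luca cannot be before Sam.

no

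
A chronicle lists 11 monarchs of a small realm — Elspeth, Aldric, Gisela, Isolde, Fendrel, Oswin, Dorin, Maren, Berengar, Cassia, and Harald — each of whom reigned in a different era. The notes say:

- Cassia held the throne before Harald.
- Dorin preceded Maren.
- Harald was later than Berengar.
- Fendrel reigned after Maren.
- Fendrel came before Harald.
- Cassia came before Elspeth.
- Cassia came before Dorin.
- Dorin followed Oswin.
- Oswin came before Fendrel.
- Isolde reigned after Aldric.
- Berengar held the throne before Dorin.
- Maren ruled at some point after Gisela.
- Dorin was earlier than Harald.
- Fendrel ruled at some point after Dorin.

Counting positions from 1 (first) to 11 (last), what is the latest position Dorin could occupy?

Dorin must come before Fendrel, Harald, and Maren — 3 rulers forced after them.
Everything else can be placed before Dorin in some valid order, so Dorin can sit as late as position 11 − 3 = 8.

8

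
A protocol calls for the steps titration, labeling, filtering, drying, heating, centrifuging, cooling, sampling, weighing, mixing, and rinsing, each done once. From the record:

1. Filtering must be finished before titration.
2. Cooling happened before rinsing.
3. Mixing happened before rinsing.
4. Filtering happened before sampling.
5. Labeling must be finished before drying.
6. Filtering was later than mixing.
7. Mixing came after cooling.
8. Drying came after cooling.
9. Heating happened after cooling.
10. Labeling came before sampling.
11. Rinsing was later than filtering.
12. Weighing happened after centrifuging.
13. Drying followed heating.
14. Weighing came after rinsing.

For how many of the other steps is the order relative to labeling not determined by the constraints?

8

Forced after labeling: drying and sampling.
That leaves centrifuging, cooling, filtering, heating, mixing, rinsing, titration, and weighing with no forced order relative to labeling — 8.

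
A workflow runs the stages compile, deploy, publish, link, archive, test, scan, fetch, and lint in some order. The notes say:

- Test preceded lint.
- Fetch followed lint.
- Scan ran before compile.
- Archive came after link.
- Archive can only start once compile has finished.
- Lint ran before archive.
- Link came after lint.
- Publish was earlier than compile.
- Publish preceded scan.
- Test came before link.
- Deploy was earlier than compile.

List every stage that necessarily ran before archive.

Directly stated before archive: compile, link, and lint.
Deploy reaches archive via deploy → compile → archive.
Publish reaches archive via publish → compile → archive.
Scan reaches archive via scan → compile → archive.
Likewise test reaches archive by chaining the stated constraints.
No chain forces fetch ahead of archive.

compile, deploy, link, lint, publish, scan, test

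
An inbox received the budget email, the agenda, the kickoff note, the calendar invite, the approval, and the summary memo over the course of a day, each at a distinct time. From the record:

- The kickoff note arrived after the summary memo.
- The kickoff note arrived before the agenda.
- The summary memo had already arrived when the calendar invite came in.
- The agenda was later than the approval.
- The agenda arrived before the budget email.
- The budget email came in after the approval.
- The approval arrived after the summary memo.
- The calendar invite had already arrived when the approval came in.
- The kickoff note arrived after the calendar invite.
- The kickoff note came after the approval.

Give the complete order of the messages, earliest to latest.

The constraints fix every adjacent pair, so only one ordering works:
the summary memo → the calendar invite → the approval → the kickoff note → the agenda → the budget email.

the summary memo, the calendar invite, the approval, the kickoff note, the agenda, the budget email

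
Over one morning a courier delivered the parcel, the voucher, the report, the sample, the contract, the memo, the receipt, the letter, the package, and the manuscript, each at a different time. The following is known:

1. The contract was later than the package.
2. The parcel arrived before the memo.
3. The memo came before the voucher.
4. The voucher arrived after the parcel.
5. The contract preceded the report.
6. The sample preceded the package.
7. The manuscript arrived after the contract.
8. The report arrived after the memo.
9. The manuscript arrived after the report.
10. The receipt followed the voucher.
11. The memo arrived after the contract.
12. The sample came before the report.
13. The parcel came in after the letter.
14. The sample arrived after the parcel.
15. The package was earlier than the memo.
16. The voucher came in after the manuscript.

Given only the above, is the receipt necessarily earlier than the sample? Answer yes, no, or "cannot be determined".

Tracing the constraints gives the sample → the package → the memo → the voucher → the receipt, so the sample must come before the receipt.
That means the receipt cannot be before the sample.

no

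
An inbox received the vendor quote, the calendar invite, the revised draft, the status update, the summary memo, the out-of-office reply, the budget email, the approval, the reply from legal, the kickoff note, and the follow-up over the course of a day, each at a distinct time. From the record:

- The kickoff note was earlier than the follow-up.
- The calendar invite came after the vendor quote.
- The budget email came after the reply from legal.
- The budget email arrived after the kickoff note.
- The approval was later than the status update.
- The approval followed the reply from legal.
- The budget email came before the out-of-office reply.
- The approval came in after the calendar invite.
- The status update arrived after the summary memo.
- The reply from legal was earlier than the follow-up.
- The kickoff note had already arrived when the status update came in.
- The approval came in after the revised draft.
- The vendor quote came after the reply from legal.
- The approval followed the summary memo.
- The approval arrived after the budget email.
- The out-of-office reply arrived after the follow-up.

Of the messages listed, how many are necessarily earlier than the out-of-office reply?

Directly stated before the out-of-office reply: the budget email and the follow-up.
The kickoff note reaches the out-of-office reply via the kickoff note → the budget email → the out-of-office reply.
The reply from legal reaches the out-of-office reply via the reply from legal → the budget email → the out-of-office reply.
No chain forces the vendor quote (or any of the others) ahead of the out-of-office reply.
That's the budget email, the follow-up, the kickoff note, and the reply from legal — 4 in all.

4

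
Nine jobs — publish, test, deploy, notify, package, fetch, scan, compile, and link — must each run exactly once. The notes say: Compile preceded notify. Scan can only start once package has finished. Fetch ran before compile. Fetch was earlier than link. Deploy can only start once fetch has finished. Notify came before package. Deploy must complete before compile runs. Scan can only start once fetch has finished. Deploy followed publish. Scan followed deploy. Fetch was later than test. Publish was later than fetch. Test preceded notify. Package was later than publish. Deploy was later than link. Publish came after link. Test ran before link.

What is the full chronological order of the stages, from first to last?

The constraints fix every adjacent pair, so only one ordering works:
test → fetch → link → publish → deploy → compile → notify → package → scan.

test, fetch, link, publish, deploy, compile, notify, package, scan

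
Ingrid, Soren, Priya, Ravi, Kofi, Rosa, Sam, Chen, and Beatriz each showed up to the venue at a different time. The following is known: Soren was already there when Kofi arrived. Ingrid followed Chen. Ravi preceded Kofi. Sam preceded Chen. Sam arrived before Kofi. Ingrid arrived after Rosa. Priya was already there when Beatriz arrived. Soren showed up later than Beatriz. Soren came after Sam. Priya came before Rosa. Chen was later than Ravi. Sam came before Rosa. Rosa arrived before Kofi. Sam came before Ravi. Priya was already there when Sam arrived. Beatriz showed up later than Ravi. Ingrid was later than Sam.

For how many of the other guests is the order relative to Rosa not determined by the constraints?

Forced before Rosa: Priya and Sam; forced after Rosa: Ingrid and Kofi.
That leaves Beatriz, Chen, Ravi, and Soren with no forced order relative to Rosa — 4.

4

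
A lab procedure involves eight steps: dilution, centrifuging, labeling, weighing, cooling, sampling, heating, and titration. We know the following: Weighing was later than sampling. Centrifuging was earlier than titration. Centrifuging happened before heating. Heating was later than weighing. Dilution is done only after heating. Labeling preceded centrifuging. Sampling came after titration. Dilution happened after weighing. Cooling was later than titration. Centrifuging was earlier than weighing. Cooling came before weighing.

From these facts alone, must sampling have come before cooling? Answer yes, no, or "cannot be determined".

cannot be determined

No chain of stated constraints runs from sampling to cooling, and none runs from cooling to sampling either.
So the relative order of sampling and cooling is not fixed by the given facts.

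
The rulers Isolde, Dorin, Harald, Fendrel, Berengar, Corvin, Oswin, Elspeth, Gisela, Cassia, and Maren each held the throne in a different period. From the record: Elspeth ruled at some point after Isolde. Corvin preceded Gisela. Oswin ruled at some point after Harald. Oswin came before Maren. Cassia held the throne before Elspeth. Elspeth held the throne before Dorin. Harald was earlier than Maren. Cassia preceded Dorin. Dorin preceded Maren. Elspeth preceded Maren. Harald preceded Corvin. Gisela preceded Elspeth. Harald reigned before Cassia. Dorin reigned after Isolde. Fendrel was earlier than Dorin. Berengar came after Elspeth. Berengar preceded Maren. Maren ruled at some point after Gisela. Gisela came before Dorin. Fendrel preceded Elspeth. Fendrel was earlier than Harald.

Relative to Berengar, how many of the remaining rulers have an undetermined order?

Forced before Berengar: Cassia, Corvin, Elspeth, Fendrel, Gisela, Harald, and Isolde; forced after Berengar: Maren.
That leaves Dorin and Oswin with no forced order relative to Berengar — 2.

2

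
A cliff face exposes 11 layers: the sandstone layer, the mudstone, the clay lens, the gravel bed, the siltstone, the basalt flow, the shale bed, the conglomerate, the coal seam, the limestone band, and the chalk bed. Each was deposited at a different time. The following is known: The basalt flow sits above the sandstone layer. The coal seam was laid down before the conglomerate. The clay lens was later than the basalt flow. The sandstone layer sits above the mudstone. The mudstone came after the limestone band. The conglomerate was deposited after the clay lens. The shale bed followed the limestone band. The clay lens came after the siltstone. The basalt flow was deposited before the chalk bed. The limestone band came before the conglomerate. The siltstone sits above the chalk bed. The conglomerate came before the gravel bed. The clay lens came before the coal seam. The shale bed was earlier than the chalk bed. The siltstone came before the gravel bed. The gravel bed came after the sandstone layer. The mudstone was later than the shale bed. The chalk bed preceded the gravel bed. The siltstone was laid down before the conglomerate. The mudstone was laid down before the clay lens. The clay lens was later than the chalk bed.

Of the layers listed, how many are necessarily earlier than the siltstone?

6

Directly stated before the siltstone: the chalk bed.
The basalt flow reaches the siltstone via the basalt flow → the chalk bed → the siltstone.
The limestone band reaches the siltstone via the limestone band → the shale bed → the chalk bed → the siltstone.
The mudstone reaches the siltstone via the mudstone → the sandstone layer → the basalt flow → the chalk bed → the siltstone.
Likewise the sandstone layer and the shale bed each reach the siltstone by chaining the stated constraints.
No chain forces the conglomerate (or any of the others) ahead of the siltstone.
That's the basalt flow, the chalk bed, the limestone band, the mudstone, the sandstone layer, and the shale bed — 6 in all.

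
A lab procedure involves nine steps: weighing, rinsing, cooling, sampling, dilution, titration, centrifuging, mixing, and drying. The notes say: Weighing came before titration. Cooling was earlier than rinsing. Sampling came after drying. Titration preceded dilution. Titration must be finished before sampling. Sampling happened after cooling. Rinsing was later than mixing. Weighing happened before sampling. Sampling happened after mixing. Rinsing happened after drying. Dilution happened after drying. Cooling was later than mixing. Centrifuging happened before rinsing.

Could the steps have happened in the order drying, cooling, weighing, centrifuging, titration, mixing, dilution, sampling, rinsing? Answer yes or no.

The constraints require mixing before cooling, but in the proposed sequence cooling appears ahead of mixing. That one violation is enough.

no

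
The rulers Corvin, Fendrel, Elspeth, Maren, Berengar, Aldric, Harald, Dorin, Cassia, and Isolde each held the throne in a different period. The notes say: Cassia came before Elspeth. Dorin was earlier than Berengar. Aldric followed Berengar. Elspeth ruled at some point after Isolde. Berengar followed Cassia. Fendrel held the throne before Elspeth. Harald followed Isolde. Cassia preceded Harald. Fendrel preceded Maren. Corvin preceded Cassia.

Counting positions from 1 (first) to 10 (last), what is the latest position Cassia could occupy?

6

Cassia must come before Aldric, Berengar, Elspeth, and Harald — 4 rulers forced after them.
Everything else can be placed before Cassia in some valid order, so Cassia can sit as late as position 10 − 4 = 6.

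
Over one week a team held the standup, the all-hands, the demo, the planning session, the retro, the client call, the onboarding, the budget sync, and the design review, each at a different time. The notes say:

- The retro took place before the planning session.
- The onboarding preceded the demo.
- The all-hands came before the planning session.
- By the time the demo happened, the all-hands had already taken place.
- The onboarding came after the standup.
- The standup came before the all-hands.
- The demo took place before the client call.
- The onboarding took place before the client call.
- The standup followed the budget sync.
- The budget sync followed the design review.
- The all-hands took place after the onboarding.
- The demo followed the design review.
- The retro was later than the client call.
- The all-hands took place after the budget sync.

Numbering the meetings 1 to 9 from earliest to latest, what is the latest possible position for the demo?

6

The demo must come before the client call, the planning session, and the retro — 3 meetings forced after it.
Everything else can be placed before the demo in some valid order, so the demo can sit as late as position 9 − 3 = 6.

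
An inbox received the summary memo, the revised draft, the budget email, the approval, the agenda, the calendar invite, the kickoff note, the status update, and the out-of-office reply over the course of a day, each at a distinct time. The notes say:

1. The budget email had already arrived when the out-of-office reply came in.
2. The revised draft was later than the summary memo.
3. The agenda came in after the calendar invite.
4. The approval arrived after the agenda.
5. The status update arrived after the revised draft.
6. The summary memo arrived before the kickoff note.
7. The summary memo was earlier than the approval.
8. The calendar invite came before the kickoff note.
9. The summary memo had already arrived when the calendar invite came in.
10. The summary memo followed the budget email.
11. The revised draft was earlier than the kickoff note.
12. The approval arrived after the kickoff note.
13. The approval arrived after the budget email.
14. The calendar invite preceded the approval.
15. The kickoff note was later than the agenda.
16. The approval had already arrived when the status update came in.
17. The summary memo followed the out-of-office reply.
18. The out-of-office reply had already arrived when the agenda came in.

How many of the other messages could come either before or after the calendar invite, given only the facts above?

1

Forced before the calendar invite: the budget email, the out-of-office reply, and the summary memo; forced after the calendar invite: the agenda, the approval, the kickoff note, and the status update.
That leaves the revised draft with no forced order relative to the calendar invite — 1.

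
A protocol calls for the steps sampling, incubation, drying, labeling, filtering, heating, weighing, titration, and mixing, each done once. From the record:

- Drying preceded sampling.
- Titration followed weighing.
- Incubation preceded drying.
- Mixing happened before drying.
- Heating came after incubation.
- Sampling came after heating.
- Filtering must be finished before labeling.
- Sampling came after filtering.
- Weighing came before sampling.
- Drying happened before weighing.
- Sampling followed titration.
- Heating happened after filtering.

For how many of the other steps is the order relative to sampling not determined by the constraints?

Forced before sampling: drying, filtering, heating, incubation, mixing, titration, and weighing.
That leaves labeling with no forced order relative to sampling — 1.

1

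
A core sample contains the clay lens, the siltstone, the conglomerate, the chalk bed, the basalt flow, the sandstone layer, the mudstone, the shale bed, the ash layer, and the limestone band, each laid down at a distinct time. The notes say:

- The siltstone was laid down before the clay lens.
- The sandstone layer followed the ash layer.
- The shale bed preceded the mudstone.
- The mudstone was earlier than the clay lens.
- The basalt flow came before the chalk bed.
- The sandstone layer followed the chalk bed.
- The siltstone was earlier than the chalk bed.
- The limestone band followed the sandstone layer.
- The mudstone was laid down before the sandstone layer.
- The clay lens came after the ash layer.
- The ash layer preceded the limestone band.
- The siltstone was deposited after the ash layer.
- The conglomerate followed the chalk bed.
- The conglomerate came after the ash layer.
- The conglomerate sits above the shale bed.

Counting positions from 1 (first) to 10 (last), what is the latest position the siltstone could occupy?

5

The siltstone must come before the chalk bed, the clay lens, the conglomerate, the limestone band, and the sandstone layer — 5 layers forced after it.
Everything else can be placed before the siltstone in some valid order, so the siltstone can sit as late as position 10 − 5 = 5.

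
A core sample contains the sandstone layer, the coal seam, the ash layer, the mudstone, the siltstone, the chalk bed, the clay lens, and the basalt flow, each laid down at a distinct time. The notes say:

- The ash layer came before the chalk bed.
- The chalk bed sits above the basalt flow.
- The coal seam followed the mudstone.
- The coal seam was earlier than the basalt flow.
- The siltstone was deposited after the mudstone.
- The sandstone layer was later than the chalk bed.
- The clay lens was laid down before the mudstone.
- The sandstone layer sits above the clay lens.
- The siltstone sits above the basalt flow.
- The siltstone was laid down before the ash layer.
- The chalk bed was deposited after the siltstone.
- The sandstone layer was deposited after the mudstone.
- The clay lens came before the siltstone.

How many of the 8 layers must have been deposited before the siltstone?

4

Directly stated before the siltstone: the basalt flow, the clay lens, and the mudstone.
The coal seam reaches the siltstone via the coal seam → the basalt flow → the siltstone.
No chain forces the sandstone layer (or any of the others) ahead of the siltstone.
That's the basalt flow, the clay lens, the coal seam, and the mudstone — 4 in all.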